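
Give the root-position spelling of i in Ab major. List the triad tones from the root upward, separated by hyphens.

The root, Ab, is scale degree 1 — the same note in Ab major and Ab minor; only the chord quality changes. Stacking thirds in Ab minor on Ab gives Ab–Cb–Eb.

Ab-Cb-Eb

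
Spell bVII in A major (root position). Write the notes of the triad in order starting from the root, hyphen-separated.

The root of bVII is the lowered 7th degree: G# becomes G. Building the major chord from the parallel minor on G: G–B–D.

G-B-D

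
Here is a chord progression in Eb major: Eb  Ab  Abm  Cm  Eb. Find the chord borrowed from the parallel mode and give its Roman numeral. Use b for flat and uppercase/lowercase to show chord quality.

iv

The diatonic triads in Eb major are Eb, Fm, Gm, Ab, Bb, Cm, Ddim. Of the given chords, Eb, Ab and Cm are diatonic. But Abm (Ab–Cb–Eb) is foreign: the diatonic IV on degree 4 is Ab, whereas Abm comes from Eb minor. It is labeled iv.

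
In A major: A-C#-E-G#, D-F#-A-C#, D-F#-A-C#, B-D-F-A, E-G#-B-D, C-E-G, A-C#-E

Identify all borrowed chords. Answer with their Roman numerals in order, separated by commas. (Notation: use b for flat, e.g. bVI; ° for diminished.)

iiø7, bIII

In A major the diatonic chords are A, Bm, C#m, D, E, F#m, G#dim. Of the given chords, A–C#–E–G# = Amaj7, D–F#–A–C# = Dmaj7, E–G#–B–D = E7 and A–C#–E = A are diatonic. B–D–F–A is not: scale degree 2 in A major carries Bm (ii). In A minor the chord on that degree is Bm7b5, so here it functions as iiø7, borrowed from the parallel minor. But C–E–G is foreign: the diatonic iii on degree 3 is C#m, whereas C comes from A minor. It is labeled bIII.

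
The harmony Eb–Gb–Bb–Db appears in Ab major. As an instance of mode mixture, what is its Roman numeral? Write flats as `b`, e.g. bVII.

The root Eb is the diatonic 5th degree of Ab major; the borrowing shows in the chord quality. Diatonically Ab major has Eb (V) on that degree; Eb–Gb–Bb–Db is instead the minor-seventh chord native to Ab minor, so it takes the label v7.

v7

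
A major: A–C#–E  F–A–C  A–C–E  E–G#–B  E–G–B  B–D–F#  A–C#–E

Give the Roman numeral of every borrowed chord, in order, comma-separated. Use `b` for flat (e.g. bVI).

bVI, i, v

The diatonic triads in A major are A, Bm, C#m, D, E, F#m, G#dim. A–C#–E = A, E–G#–B = E and B–D–F# = Bm are all diatonic. But F–A–C is foreign: the diatonic vi on degree 6 is F#m, whereas F comes from A minor. It is labeled bVI. A–C–E is not: scale degree 1 in A major carries A (I). In A minor the chord on that degree is Am, so here it functions as i, borrowed from the parallel minor. E–G–B is not: scale degree 5 in A major carries E (V). In A minor the chord on that degree is Em, so here it functions as v, borrowed from the parallel minor.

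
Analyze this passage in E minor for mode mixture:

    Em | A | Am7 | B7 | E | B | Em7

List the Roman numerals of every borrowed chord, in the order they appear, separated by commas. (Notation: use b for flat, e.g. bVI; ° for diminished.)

E minor has the diatonic set Em, F#dim, G, Am, B, C, D (with V from harmonic minor). Of the given chords, Em, Am7, B7, B and Em7 are diatonic. A (A–C#–E) doesn't fit — on degree 4 E minor would have Am (iv). A is the degree-4 chord of E major, so it is the borrowed IV. E (E–G#–B) doesn't fit — on degree 1 E minor would have Em (i). E is the degree-1 chord of E major, so it is the borrowed I.

IV, I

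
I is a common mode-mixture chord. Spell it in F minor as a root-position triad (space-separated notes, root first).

The root, F, is scale degree 1 — the same note in F minor and F major; only the chord quality changes. Building the major chord from the parallel major on F: F–A–C.

F A C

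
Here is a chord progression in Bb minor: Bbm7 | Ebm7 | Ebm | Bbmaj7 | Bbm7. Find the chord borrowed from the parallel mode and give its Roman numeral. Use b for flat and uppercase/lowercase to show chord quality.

Bb minor has the diatonic set Bbm, Cdim, Db, Ebm, F, Gb, Ab (with V from harmonic minor). Bbm7, Ebm7 and Ebm are all diatonic. Bbmaj7 (Bb–D–F–A) doesn't fit — on degree 1 Bb minor would have Bbm (i). Bbmaj7 is the degree-1 chord of Bb major, so it is the borrowed Imaj7.

Imaj7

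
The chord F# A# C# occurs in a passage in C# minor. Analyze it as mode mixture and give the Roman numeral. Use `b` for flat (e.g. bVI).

F# is scale degree 4 in C# minor. The diatonic chord on degree 4 would be F#m (iv), but F#–A#–C# is the major chord from C# major. As a borrowed chord it is labeled IV.

IV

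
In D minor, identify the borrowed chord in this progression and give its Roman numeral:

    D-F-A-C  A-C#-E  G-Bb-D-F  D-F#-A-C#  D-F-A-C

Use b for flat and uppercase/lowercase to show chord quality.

Imaj7

The diatonic triads in D minor (with V from harmonic minor) are Dm, Edim, F, Gm, A, Bb, C. D–F–A–C = Dm7, A–C#–E = A and G–Bb–D–F = Gm7 all belong to that set. D–F#–A–C# doesn't fit — on degree 1 D minor would have Dm (i). Dmaj7 is the degree-1 chord of D major, so it is the borrowed Imaj7.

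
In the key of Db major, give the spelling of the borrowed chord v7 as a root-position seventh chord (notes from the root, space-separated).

v7 is built on scale degree 5, which is Ab in both Db major and its parallel. In Db minor the chord on Ab is Ab–Cb–Eb–Gb.

Ab Cb Eb Gb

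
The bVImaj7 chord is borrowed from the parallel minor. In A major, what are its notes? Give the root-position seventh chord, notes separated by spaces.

F A C E

bVImaj7 is built on the lowered scale degree 6. In A major degree 6 is F#; lowered it becomes F. Building the major-seventh chord from the parallel minor on F: F–A–C–E.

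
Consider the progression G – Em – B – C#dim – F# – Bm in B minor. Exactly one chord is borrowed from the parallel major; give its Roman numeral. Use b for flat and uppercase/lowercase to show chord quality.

The diatonic triads in B minor (with V from harmonic minor) are Bm, C#dim, D, Em, F#, G, A. Of the given chords, G, Em, C#dim, F# and Bm are diatonic. B (B–D#–F#) doesn't fit — on degree 1 B minor would have Bm (i). B is the degree-1 chord of B major, so it is the borrowed I.

I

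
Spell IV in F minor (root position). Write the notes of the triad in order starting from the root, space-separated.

Bb D F

IV is built on scale degree 4, which is Bb in both F minor and its parallel. Stacking thirds in F major on Bb gives Bb–D–F.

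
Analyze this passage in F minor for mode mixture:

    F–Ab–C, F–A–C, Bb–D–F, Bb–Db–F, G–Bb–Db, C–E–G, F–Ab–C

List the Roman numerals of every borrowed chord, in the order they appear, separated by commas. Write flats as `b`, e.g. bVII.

I, IV

F minor has the diatonic set Fm, Gdim, Ab, Bbm, C, Db, Eb (with V from harmonic minor). Of the given chords, F–Ab–C = Fm, Bb–Db–F = Bbm, G–Bb–Db = Gdim and C–E–G = C are diatonic. F–A–C is not: scale degree 1 in F minor carries Fm (i). In F major the chord on that degree is F, so here it functions as I, borrowed from the parallel major. But Bb–D–F is foreign: the diatonic iv on degree 4 is Bbm, whereas Bb comes from F major. It is labeled IV.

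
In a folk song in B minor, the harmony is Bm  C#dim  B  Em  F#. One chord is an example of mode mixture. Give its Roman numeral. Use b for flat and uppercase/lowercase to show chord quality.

In B minor (with V from harmonic minor) the diatonic chords are Bm, C#dim, D, Em, F#, G, A. Of the given chords, Bm, C#dim, Em and F# are diatonic. B (B–D#–F#) is not: scale degree 1 in B minor carries Bm (i). In B major the chord on that degree is B, so here it functions as I, borrowed from the parallel major.

I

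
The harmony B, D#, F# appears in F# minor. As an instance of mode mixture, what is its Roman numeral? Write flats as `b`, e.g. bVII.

IV

B is scale degree 4 in F# minor. B–D#–F# is a major chord — the form found in F# major, not the diatonic iv (Bm). Borrowed into F# minor it is written IV.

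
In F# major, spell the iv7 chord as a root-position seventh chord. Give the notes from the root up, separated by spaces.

B D F# A

iv7 is built on scale degree 4, which is B in both F# major and its parallel. Stacking thirds in F# minor on B gives B–D–F#–A.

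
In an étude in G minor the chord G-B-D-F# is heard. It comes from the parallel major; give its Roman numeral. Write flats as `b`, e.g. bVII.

The root G is the diatonic 1st degree of G minor; the borrowing shows in the chord quality. The diatonic chord on degree 1 would be Gm (i), but G–B–D–F# is the major-seventh chord from G major. As a borrowed chord it is labeled Imaj7.

Imaj7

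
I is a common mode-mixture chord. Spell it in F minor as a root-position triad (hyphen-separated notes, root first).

F-A-C

The root, F, is scale degree 1 — the same note in F minor and F major; only the chord quality changes. Stacking thirds in F major on F gives F–A–C.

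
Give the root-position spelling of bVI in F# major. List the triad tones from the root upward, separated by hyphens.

bVI is built on the lowered scale degree 6. In F# major degree 6 is D#; lowered it becomes D. In F# minor the chord on D is D–F#–A.

D-F#-A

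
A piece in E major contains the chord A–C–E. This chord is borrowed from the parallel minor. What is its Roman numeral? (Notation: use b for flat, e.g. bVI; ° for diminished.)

A is scale degree 4 in E major. The diatonic chord on degree 4 would be A (IV), but A–C–E is the minor chord from E minor. As a borrowed chord it is labeled iv.

iv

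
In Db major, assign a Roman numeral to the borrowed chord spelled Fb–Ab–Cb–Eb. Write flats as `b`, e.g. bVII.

bIIImaj7

Fb is the lowered form of scale degree 3 in Db major (the diatonic degree 3 is F). The diatonic chord on degree 3 would be Fm (iii), but Fb–Ab–Cb–Eb is the major-seventh chord from Db minor. As a borrowed chord it is labeled bIIImaj7.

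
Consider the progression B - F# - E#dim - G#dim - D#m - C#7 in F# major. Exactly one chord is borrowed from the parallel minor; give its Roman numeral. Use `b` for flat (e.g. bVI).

ii°

In F# major the diatonic chords are F#, G#m, A#m, B, C#, D#m, E#dim. Of the given chords, B, F#, E#dim, D#m and C#7 are diatonic. G#dim (G#–B–D) doesn't fit — on degree 2 F# major would have G#m (ii). G#dim is the degree-2 chord of F# minor, so it is the borrowed ii°.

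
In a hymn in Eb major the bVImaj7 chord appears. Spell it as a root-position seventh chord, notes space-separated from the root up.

Cb Eb Gb Bb

bVImaj7 is built on the lowered scale degree 6. In Eb major degree 6 is C; lowered it becomes Cb. Stacking thirds in Eb minor on Cb gives Cb–Eb–Gb–Bb.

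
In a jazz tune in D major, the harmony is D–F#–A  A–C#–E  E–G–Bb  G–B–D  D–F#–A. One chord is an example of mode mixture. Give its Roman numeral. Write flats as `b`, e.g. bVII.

ii°

D major has the diatonic set D, Em, F#m, G, A, Bm, C#dim. D–F#–A = D, A–C#–E = A and G–B–D = G all belong to that set. But E–G–Bb is foreign: the diatonic ii on degree 2 is Em, whereas Edim comes from D minor. It is labeled ii°.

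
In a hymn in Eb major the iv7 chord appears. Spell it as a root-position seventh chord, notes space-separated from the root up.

Ab Cb Eb Gb

The root, Ab, is scale degree 4 — the same note in Eb major and Eb minor; only the chord quality changes. Building the minor-seventh chord from the parallel minor on Ab: Ab–Cb–Eb–Gb.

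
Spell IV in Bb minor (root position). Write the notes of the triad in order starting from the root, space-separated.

Eb G Bb

The root, Eb, is scale degree 4 — the same note in Bb minor and Bb major; only the chord quality changes. Stacking thirds in Bb major on Eb gives Eb–G–Bb.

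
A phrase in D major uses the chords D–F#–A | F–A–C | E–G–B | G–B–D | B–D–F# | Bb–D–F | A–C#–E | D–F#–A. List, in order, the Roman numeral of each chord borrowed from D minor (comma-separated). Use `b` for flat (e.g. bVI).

bIII, bVI

The diatonic triads in D major are D, Em, F#m, G, A, Bm, C#dim. Of the given chords, D–F#–A = D, E–G–B = Em, G–B–D = G, B–D–F# = Bm and A–C#–E = A are diatonic. F–A–C is not: scale degree 3 in D major carries F#m (iii). In D minor the chord on that degree is F, so here it functions as bIII, borrowed from the parallel minor. But Bb–D–F is foreign: the diatonic vi on degree 6 is Bm, whereas Bb comes from D minor. It is labeled bVI.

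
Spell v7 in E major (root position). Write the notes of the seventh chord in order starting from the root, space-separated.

B D F# A

v7 is built on scale degree 5, which is B in both E major and its parallel. Stacking thirds in E minor on B gives B–D–F#–A.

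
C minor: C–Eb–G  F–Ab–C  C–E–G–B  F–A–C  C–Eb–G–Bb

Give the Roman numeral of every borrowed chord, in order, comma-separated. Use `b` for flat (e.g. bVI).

Imaj7, IV

C minor has the diatonic set Cm, Ddim, Eb, Fm, G, Ab, Bb (with V from harmonic minor). C–Eb–G = Cm, F–Ab–C = Fm and C–Eb–G–Bb = Cm7 are all diatonic. C–E–G–B is not: scale degree 1 in C minor carries Cm (i). In C major the chord on that degree is Cmaj7, so here it functions as Imaj7, borrowed from the parallel major. F–A–C is not: scale degree 4 in C minor carries Fm (iv). In C major the chord on that degree is F, so here it functions as IV, borrowed from the parallel major.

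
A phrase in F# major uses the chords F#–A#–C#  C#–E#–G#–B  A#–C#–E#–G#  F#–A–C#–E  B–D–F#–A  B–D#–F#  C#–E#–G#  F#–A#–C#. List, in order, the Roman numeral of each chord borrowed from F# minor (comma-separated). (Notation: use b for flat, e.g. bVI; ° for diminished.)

i7, iv7

The diatonic triads in F# major are F#, G#m, A#m, B, C#, D#m, E#dim. F#–A#–C# = F#, C#–E#–G#–B = C#7, A#–C#–E#–G# = A#m7, B–D#–F# = B and C#–E#–G# = C# all belong to that set. F#–A–C#–E doesn't fit — on degree 1 F# major would have F# (I). F#m7 is the degree-1 chord of F# minor, so it is the borrowed i7. B–D–F#–A is not: scale degree 4 in F# major carries B (IV). In F# minor the chord on that degree is Bm7, so here it functions as iv7, borrowed from the parallel minor.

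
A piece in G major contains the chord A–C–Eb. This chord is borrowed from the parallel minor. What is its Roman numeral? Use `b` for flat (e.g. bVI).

ii°

A is scale degree 2 in G major. A–C–Eb is a diminished chord — the form found in G minor, not the diatonic ii (Am). Borrowed into G major it is written ii°.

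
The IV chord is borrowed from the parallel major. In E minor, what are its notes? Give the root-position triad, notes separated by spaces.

A C# E

IV is built on scale degree 4, which is A in both E minor and its parallel. Building the major chord from the parallel major on A: A–C#–E.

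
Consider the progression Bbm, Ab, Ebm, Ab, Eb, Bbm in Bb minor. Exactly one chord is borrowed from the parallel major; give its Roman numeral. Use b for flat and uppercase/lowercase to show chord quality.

IV

Bb minor has the diatonic set Bbm, Cdim, Db, Ebm, F, Gb, Ab (with V from harmonic minor). Bbm, Ab and Ebm all belong to that set. But Eb (Eb–G–Bb) is foreign: the diatonic iv on degree 4 is Ebm, whereas Eb comes from Bb major. It is labeled IV.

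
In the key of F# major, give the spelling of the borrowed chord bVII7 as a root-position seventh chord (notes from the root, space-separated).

E G# B D

Scale degree 7 in F# major is E#. bVII7 uses the lowered form, E, taken from F# minor. Building the dominant-seventh chord from the parallel minor on E: E–G#–B–D.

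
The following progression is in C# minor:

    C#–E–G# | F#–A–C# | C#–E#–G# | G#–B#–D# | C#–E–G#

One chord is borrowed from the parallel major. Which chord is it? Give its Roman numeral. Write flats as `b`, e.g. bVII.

I

In C# minor (with V from harmonic minor) the diatonic chords are C#m, D#dim, E, F#m, G#, A, B. C#–E–G# = C#m, F#–A–C# = F#m and G#–B#–D# = G# all belong to that set. C#–E#–G# is not: scale degree 1 in C# minor carries C#m (i). In C# major the chord on that degree is C#, so here it functions as I, borrowed from the parallel major.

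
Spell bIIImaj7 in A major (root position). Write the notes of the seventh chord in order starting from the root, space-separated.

C E G B

Scale degree 3 in A major is C#. bIIImaj7 uses the lowered form, C, taken from A minor. Stacking thirds in A minor on C gives C–E–G–B.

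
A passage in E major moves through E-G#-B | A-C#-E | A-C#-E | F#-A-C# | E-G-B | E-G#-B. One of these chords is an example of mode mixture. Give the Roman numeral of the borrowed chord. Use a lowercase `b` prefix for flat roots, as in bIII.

i

In E major the diatonic chords are E, F#m, G#m, A, B, C#m, D#dim. E–G#–B = E, A–C#–E = A and F#–A–C# = F#m are all diatonic. E–G–B doesn't fit — on degree 1 E major would have E (I). Em is the degree-1 chord of E minor, so it is the borrowed i.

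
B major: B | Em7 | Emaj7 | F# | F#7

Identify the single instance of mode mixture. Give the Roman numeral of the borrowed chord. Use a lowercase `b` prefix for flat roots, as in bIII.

iv7

In B major the diatonic chords are B, C#m, D#m, E, F#, G#m, A#dim. B, Emaj7, F# and F#7 are all diatonic. Em7 (E–G–B–D) is not: scale degree 4 in B major carries E (IV). In B minor the chord on that degree is Em7, so here it functions as iv7, borrowed from the parallel minor.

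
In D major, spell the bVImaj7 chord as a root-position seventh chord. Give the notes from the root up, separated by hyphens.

Bb-D-F-A

bVImaj7 is built on the lowered scale degree 6. In D major degree 6 is B; lowered it becomes Bb. In D minor the chord on Bb is Bb–D–F–A.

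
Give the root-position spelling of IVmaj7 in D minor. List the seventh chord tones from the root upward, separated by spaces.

G B D F#

IVmaj7 is built on scale degree 4, which is G in both D minor and its parallel. In D major the chord on G is G–B–D–F#.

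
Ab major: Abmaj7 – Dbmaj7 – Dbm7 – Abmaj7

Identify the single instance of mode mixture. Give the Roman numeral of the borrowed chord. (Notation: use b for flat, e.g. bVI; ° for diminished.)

The diatonic triads in Ab major are Ab, Bbm, Cm, Db, Eb, Fm, Gdim. Abmaj7 and Dbmaj7 are both diatonic. Dbm7 (Db–Fb–Ab–Cb) is not: scale degree 4 in Ab major carries Db (IV). In Ab minor the chord on that degree is Dbm7, so here it functions as iv7, borrowed from the parallel minor.

iv7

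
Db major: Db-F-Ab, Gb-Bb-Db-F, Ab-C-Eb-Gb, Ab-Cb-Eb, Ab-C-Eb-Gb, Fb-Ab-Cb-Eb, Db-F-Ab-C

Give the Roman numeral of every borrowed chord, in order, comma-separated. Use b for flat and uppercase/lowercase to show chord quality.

The diatonic triads in Db major are Db, Ebm, Fm, Gb, Ab, Bbm, Cdim. Of the given chords, Db–F–Ab = Db, Gb–Bb–Db–F = Gbmaj7, Ab–C–Eb–Gb = Ab7 and Db–F–Ab–C = Dbmaj7 are diatonic. But Ab–Cb–Eb is foreign: the diatonic V on degree 5 is Ab, whereas Abm comes from Db minor. It is labeled v. Fb–Ab–Cb–Eb doesn't fit — on degree 3 Db major would have Fm (iii). Fbmaj7 is the degree-3 chord of Db minor, so it is the borrowed bIIImaj7.

v, bIIImaj7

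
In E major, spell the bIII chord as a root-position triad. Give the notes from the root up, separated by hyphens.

The root of bIII is the lowered 3rd degree: G# becomes G. Stacking thirds in E minor on G gives G–B–D.

G-B-D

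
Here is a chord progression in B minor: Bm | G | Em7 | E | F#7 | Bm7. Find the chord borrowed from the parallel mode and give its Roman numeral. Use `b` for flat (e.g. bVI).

B minor has the diatonic set Bm, C#dim, D, Em, F#, G, A (with V from harmonic minor). Bm, G, Em7, F#7 and Bm7 are all diatonic. E (E–G#–B) doesn't fit — on degree 4 B minor would have Em (iv). E is the degree-4 chord of B major, so it is the borrowed IV.

IV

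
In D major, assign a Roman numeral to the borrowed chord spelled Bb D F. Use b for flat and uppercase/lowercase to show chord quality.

In D major scale degree 6 is B; Bb is its lowered form, from D minor. Diatonically D major has Bm (vi) on that degree; Bb–D–F is instead the major chord native to D minor, so it takes the label bVI.

bVI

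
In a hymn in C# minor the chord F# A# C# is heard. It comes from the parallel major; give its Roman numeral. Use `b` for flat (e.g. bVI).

The root F# is the diatonic 4th degree of C# minor; the borrowing shows in the chord quality. Diatonically C# minor has F#m (iv) on that degree; F#–A#–C# is instead the major chord native to C# major, so it takes the label IV.

IV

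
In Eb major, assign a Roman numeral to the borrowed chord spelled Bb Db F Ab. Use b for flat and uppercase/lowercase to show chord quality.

Bb is scale degree 5 in Eb major. Bb–Db–F–Ab is a minor-seventh chord — the form found in Eb minor, not the diatonic V (Bb). Borrowed into Eb major it is written v7.

v7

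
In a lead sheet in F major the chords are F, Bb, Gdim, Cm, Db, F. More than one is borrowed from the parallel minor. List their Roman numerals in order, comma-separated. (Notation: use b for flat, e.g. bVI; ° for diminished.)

The diatonic triads in F major are F, Gm, Am, Bb, C, Dm, Edim. Of the given chords, F and Bb are diatonic. But Gdim (G–Bb–Db) is foreign: the diatonic ii on degree 2 is Gm, whereas Gdim comes from F minor. It is labeled ii°. Cm (C–Eb–G) doesn't fit — on degree 5 F major would have C (V). Cm is the degree-5 chord of F minor, so it is the borrowed v. Db (Db–F–Ab) is not: scale degree 6 in F major carries Dm (vi). In F minor the chord on that degree is Db, so here it functions as bVI, borrowed from the parallel minor.

ii°, v, bVI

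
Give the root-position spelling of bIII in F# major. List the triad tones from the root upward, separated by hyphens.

The root of bIII is the lowered 3rd degree: A# becomes A. Building the major chord from the parallel minor on A: A–C#–E.

A-C#-E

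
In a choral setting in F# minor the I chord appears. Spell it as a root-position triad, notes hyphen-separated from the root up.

F#-A#-C#

The root, F#, is scale degree 1 — the same note in F# minor and F# major; only the chord quality changes. Building the major chord from the parallel major on F#: F#–A#–C#.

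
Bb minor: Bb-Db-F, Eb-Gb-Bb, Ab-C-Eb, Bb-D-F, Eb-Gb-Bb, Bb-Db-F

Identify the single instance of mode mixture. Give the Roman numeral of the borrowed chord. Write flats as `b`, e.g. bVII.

I

The diatonic triads in Bb minor (with V from harmonic minor) are Bbm, Cdim, Db, Ebm, F, Gb, Ab. Of the given chords, Bb–Db–F = Bbm, Eb–Gb–Bb = Ebm and Ab–C–Eb = Ab are diatonic. Bb–D–F doesn't fit — on degree 1 Bb minor would have Bbm (i). Bb is the degree-1 chord of Bb major, so it is the borrowed I.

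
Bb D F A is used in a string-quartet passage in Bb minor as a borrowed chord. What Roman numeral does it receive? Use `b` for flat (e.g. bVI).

The root Bb is the diatonic 1st degree of Bb minor; the borrowing shows in the chord quality. The diatonic chord on degree 1 would be Bbm (i), but Bb–D–F–A is the major-seventh chord from Bb major. As a borrowed chord it is labeled Imaj7.

Imaj7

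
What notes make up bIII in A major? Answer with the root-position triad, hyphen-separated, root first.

Scale degree 3 in A major is C#. bIII uses the lowered form, C, taken from A minor. In A minor the chord on C is C–E–G.

C-E-G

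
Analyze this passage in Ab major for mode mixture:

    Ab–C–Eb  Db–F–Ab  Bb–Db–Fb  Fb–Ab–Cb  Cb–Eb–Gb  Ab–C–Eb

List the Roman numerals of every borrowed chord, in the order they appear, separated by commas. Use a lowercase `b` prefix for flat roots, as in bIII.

ii°, bVI, bIII

The diatonic triads in Ab major are Ab, Bbm, Cm, Db, Eb, Fm, Gdim. Of the given chords, Ab–C–Eb = Ab and Db–F–Ab = Db are diatonic. Bb–Db–Fb is not: scale degree 2 in Ab major carries Bbm (ii). In Ab minor the chord on that degree is Bbdim, so here it functions as ii°, borrowed from the parallel minor. But Fb–Ab–Cb is foreign: the diatonic vi on degree 6 is Fm, whereas Fb comes from Ab minor. It is labeled bVI. Cb–Eb–Gb is not: scale degree 3 in Ab major carries Cm (iii). In Ab minor the chord on that degree is Cb, so here it functions as bIII, borrowed from the parallel minor.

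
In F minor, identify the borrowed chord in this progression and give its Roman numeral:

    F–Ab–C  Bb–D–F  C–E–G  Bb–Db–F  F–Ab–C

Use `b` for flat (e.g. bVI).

IV

The diatonic triads in F minor (with V from harmonic minor) are Fm, Gdim, Ab, Bbm, C, Db, Eb. F–Ab–C = Fm, C–E–G = C and Bb–Db–F = Bbm are all diatonic. Bb–D–F doesn't fit — on degree 4 F minor would have Bbm (iv). Bb is the degree-4 chord of F major, so it is the borrowed IV.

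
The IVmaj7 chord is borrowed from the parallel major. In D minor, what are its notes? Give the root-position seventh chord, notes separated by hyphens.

G-B-D-F#

The root, G, is scale degree 4 — the same note in D minor and D major; only the chord quality changes. In D major the chord on G is G–B–D–F#.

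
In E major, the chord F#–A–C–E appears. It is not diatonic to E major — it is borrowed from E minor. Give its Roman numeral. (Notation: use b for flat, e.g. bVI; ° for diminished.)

F# is scale degree 2 in E major. Diatonically E major has F#m (ii) on that degree; F#–A–C–E is instead the half-diminished-seventh chord native to E minor, so it takes the label iiø7.

iiø7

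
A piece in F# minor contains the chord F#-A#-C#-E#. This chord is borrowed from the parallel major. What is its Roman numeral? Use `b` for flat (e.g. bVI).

F# is scale degree 1 in F# minor. Diatonically F# minor has F#m (i) on that degree; F#–A#–C#–E# is instead the major-seventh chord native to F# major, so it takes the label Imaj7.

Imaj7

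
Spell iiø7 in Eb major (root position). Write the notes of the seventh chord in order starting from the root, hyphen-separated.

F-Ab-Cb-Eb

iiø7 is built on scale degree 2, which is F in both Eb major and its parallel. Stacking thirds in Eb minor on F gives F–Ab–Cb–Eb.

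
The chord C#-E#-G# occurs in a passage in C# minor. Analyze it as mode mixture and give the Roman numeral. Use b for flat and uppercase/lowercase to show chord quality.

C# is scale degree 1 in C# minor. Diatonically C# minor has C#m (i) on that degree; C#–E#–G# is instead the major chord native to C# major, so it takes the label I.

I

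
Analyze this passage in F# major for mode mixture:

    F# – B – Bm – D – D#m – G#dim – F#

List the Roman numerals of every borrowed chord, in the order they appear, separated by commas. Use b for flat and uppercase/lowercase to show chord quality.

iv, bVI, ii°

The diatonic triads in F# major are F#, G#m, A#m, B, C#, D#m, E#dim. F#, B and D#m are all diatonic. Bm (B–D–F#) is not: scale degree 4 in F# major carries B (IV). In F# minor the chord on that degree is Bm, so here it functions as iv, borrowed from the parallel minor. D (D–F#–A) doesn't fit — on degree 6 F# major would have D#m (vi). D is the degree-6 chord of F# minor, so it is the borrowed bVI. G#dim (G#–B–D) doesn't fit — on degree 2 F# major would have G#m (ii). G#dim is the degree-2 chord of F# minor, so it is the borrowed ii°.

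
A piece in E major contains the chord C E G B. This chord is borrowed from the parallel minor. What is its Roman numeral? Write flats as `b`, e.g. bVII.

bVImaj7

C is the lowered form of scale degree 6 in E major (the diatonic degree 6 is C#). The diatonic chord on degree 6 would be C#m (vi), but C–E–G–B is the major-seventh chord from E minor. As a borrowed chord it is labeled bVImaj7.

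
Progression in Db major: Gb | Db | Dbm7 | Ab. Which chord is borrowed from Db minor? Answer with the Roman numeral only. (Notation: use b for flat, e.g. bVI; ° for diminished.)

The diatonic triads in Db major are Db, Ebm, Fm, Gb, Ab, Bbm, Cdim. Gb, Db and Ab all belong to that set. Dbm7 (Db–Fb–Ab–Cb) doesn't fit — on degree 1 Db major would have Db (I). Dbm7 is the degree-1 chord of Db minor, so it is the borrowed i7.

i7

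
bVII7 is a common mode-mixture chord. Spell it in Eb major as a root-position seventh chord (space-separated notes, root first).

The root of bVII7 is the lowered 7th degree: D becomes Db. Building the dominant-seventh chord from the parallel minor on Db: Db–F–Ab–Cb.

Db F Ab Cb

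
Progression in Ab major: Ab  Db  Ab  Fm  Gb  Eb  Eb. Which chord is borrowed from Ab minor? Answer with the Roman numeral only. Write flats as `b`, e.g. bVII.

In Ab major the diatonic chords are Ab, Bbm, Cm, Db, Eb, Fm, Gdim. Ab, Db, Fm and Eb are all diatonic. Gb (Gb–Bb–Db) is not: scale degree 7 in Ab major carries Gdim (vii°). In Ab minor the chord on that degree is Gb, so here it functions as bVII, borrowed from the parallel minor.

bVII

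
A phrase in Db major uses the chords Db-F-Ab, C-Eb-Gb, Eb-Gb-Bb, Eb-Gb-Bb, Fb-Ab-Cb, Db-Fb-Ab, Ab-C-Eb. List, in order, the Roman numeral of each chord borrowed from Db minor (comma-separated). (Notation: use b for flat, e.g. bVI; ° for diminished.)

bIII, i

Db major has the diatonic set Db, Ebm, Fm, Gb, Ab, Bbm, Cdim. Db–F–Ab = Db, C–Eb–Gb = Cdim, Eb–Gb–Bb = Ebm and Ab–C–Eb = Ab all belong to that set. Fb–Ab–Cb doesn't fit — on degree 3 Db major would have Fm (iii). Fb is the degree-3 chord of Db minor, so it is the borrowed bIII. Db–Fb–Ab is not: scale degree 1 in Db major carries Db (I). In Db minor the chord on that degree is Dbm, so here it functions as i, borrowed from the parallel minor.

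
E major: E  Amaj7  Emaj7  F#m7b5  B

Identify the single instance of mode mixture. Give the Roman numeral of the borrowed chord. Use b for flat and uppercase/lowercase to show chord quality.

iiø7

The diatonic triads in E major are E, F#m, G#m, A, B, C#m, D#dim. Of the given chords, E, Amaj7, Emaj7 and B are diatonic. F#m7b5 (F#–A–C–E) doesn't fit — on degree 2 E major would have F#m (ii). F#m7b5 is the degree-2 chord of E minor, so it is the borrowed iiø7.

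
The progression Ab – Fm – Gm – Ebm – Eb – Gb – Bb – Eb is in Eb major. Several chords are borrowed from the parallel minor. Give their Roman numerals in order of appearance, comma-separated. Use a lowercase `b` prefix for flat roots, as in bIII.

The diatonic triads in Eb major are Eb, Fm, Gm, Ab, Bb, Cm, Ddim. Of the given chords, Ab, Fm, Gm, Eb and Bb are diatonic. Ebm (Eb–Gb–Bb) doesn't fit — on degree 1 Eb major would have Eb (I). Ebm is the degree-1 chord of Eb minor, so it is the borrowed i. But Gb (Gb–Bb–Db) is foreign: the diatonic iii on degree 3 is Gm, whereas Gb comes from Eb minor. It is labeled bIII.

i, bIII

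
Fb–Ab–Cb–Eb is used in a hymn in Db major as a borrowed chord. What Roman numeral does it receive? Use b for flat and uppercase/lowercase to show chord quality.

The root Fb is the lowered 3rd scale degree — diatonically Db major has F there. Fb–Ab–Cb–Eb is a major-seventh chord — the form found in Db minor, not the diatonic iii (Fm). Borrowed into Db major it is written bIIImaj7.

bIIImaj7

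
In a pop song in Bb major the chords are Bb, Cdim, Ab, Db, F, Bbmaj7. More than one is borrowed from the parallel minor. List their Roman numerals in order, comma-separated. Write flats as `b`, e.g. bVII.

ii°, bVII, bIII

In Bb major the diatonic chords are Bb, Cm, Dm, Eb, F, Gm, Adim. Bb, F and Bbmaj7 all belong to that set. But Cdim (C–Eb–Gb) is foreign: the diatonic ii on degree 2 is Cm, whereas Cdim comes from Bb minor. It is labeled ii°. But Ab (Ab–C–Eb) is foreign: the diatonic vii° on degree 7 is Adim, whereas Ab comes from Bb minor. It is labeled bVII. Db (Db–F–Ab) doesn't fit — on degree 3 Bb major would have Dm (iii). Db is the degree-3 chord of Bb minor, so it is the borrowed bIII.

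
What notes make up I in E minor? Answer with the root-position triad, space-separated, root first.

The root, E, is scale degree 1 — the same note in E minor and E major; only the chord quality changes. Stacking thirds in E major on E gives E–G#–B.

E G# B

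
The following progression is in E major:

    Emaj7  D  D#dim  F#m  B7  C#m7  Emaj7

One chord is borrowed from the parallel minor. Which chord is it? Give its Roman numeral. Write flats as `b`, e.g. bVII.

bVII

The diatonic triads in E major are E, F#m, G#m, A, B, C#m, D#dim. Emaj7, D#dim, F#m, B7 and C#m7 are all diatonic. But D (D–F#–A) is foreign: the diatonic vii° on degree 7 is D#dim, whereas D comes from E minor. It is labeled bVII.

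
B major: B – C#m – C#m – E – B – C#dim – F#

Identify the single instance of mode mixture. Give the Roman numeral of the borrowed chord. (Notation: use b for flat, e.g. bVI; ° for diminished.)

ii°

B major has the diatonic set B, C#m, D#m, E, F#, G#m, A#dim. Of the given chords, B, C#m, E and F# are diatonic. C#dim (C#–E–G) doesn't fit — on degree 2 B major would have C#m (ii). C#dim is the degree-2 chord of B minor, so it is the borrowed ii°.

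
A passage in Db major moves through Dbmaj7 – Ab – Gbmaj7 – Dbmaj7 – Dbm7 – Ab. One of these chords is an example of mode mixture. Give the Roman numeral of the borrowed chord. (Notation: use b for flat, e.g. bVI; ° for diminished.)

Db major has the diatonic set Db, Ebm, Fm, Gb, Ab, Bbm, Cdim. Of the given chords, Dbmaj7, Ab and Gbmaj7 are diatonic. Dbm7 (Db–Fb–Ab–Cb) doesn't fit — on degree 1 Db major would have Db (I). Dbm7 is the degree-1 chord of Db minor, so it is the borrowed i7.

i7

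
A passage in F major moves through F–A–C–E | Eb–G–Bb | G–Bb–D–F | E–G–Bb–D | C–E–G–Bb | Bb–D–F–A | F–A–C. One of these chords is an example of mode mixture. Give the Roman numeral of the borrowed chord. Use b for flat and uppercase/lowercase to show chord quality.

bVII

F major has the diatonic set F, Gm, Am, Bb, C, Dm, Edim. F–A–C–E = Fmaj7, G–Bb–D–F = Gm7, E–G–Bb–D = Em7b5, C–E–G–Bb = C7, Bb–D–F–A = Bbmaj7 and F–A–C = F all belong to that set. Eb–G–Bb doesn't fit — on degree 7 F major would have Edim (vii°). Eb is the degree-7 chord of F minor, so it is the borrowed bVII.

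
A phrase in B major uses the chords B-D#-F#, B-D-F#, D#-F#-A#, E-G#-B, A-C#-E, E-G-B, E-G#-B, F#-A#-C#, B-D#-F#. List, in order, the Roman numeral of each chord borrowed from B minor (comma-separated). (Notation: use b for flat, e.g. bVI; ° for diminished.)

i, bVII, iv

The diatonic triads in B major are B, C#m, D#m, E, F#, G#m, A#dim. Of the given chords, B–D#–F# = B, D#–F#–A# = D#m, E–G#–B = E and F#–A#–C# = F# are diatonic. B–D–F# is not: scale degree 1 in B major carries B (I). In B minor the chord on that degree is Bm, so here it functions as i, borrowed from the parallel minor. But A–C#–E is foreign: the diatonic vii° on degree 7 is A#dim, whereas A comes from B minor. It is labeled bVII. But E–G–B is foreign: the diatonic IV on degree 4 is E, whereas Em comes from B minor. It is labeled iv.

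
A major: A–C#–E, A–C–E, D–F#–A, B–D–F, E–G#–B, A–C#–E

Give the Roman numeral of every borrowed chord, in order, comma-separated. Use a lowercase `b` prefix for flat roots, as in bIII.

In A major the diatonic chords are A, Bm, C#m, D, E, F#m, G#dim. A–C#–E = A, D–F#–A = D and E–G#–B = E are all diatonic. A–C–E doesn't fit — on degree 1 A major would have A (I). Am is the degree-1 chord of A minor, so it is the borrowed i. B–D–F doesn't fit — on degree 2 A major would have Bm (ii). Bdim is the degree-2 chord of A minor, so it is the borrowed ii°.

i, ii°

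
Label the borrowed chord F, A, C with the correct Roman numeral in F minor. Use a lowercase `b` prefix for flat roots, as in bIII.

F is scale degree 1 in F minor. F–A–C is a major chord — the form found in F major, not the diatonic i (Fm). Borrowed into F minor it is written I.

I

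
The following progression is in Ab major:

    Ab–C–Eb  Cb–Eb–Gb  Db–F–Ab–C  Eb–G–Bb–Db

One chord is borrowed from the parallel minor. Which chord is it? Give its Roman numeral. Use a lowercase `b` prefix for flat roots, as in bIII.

In Ab major the diatonic chords are Ab, Bbm, Cm, Db, Eb, Fm, Gdim. Ab–C–Eb = Ab, Db–F–Ab–C = Dbmaj7 and Eb–G–Bb–Db = Eb7 all belong to that set. But Cb–Eb–Gb is foreign: the diatonic iii on degree 3 is Cm, whereas Cb comes from Ab minor. It is labeled bIII.

bIII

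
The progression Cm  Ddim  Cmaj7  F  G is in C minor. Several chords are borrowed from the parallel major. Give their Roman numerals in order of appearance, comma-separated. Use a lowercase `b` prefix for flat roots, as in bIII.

Imaj7, IV

The diatonic triads in C minor (with V from harmonic minor) are Cm, Ddim, Eb, Fm, G, Ab, Bb. Of the given chords, Cm, Ddim and G are diatonic. Cmaj7 (C–E–G–B) is not: scale degree 1 in C minor carries Cm (i). In C major the chord on that degree is Cmaj7, so here it functions as Imaj7, borrowed from the parallel major. F (F–A–C) is not: scale degree 4 in C minor carries Fm (iv). In C major the chord on that degree is F, so here it functions as IV, borrowed from the parallel major.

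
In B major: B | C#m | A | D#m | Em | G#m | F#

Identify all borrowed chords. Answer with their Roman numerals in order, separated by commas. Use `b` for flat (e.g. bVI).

bVII, iv

B major has the diatonic set B, C#m, D#m, E, F#, G#m, A#dim. B, C#m, D#m, G#m and F# all belong to that set. But A (A–C#–E) is foreign: the diatonic vii° on degree 7 is A#dim, whereas A comes from B minor. It is labeled bVII. Em (E–G–B) doesn't fit — on degree 4 B major would have E (IV). Em is the degree-4 chord of B minor, so it is the borrowed iv.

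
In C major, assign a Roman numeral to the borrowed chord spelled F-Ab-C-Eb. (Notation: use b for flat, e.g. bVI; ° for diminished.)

iv7

The root F is the diatonic 4th degree of C major; the borrowing shows in the chord quality. The diatonic chord on degree 4 would be F (IV), but F–Ab–C–Eb is the minor-seventh chord from C minor. As a borrowed chord it is labeled iv7.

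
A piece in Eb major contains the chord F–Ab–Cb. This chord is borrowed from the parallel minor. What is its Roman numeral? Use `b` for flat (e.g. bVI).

ii°

The root F is the diatonic 2nd degree of Eb major; the borrowing shows in the chord quality. The diatonic chord on degree 2 would be Fm (ii), but F–Ab–Cb is the diminished chord from Eb minor. As a borrowed chord it is labeled ii°.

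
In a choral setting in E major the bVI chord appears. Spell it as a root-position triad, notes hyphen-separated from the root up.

C-E-G

Scale degree 6 in E major is C#. bVI uses the lowered form, C, taken from E minor. Building the major chord from the parallel minor on C: C–E–G.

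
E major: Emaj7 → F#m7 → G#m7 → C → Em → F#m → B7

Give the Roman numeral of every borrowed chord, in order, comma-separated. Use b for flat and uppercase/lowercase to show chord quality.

bVI, i

E major has the diatonic set E, F#m, G#m, A, B, C#m, D#dim. Of the given chords, Emaj7, F#m7, G#m7, F#m and B7 are diatonic. C (C–E–G) doesn't fit — on degree 6 E major would have C#m (vi). C is the degree-6 chord of E minor, so it is the borrowed bVI. But Em (E–G–B) is foreign: the diatonic I on degree 1 is E, whereas Em comes from E minor. It is labeled i.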